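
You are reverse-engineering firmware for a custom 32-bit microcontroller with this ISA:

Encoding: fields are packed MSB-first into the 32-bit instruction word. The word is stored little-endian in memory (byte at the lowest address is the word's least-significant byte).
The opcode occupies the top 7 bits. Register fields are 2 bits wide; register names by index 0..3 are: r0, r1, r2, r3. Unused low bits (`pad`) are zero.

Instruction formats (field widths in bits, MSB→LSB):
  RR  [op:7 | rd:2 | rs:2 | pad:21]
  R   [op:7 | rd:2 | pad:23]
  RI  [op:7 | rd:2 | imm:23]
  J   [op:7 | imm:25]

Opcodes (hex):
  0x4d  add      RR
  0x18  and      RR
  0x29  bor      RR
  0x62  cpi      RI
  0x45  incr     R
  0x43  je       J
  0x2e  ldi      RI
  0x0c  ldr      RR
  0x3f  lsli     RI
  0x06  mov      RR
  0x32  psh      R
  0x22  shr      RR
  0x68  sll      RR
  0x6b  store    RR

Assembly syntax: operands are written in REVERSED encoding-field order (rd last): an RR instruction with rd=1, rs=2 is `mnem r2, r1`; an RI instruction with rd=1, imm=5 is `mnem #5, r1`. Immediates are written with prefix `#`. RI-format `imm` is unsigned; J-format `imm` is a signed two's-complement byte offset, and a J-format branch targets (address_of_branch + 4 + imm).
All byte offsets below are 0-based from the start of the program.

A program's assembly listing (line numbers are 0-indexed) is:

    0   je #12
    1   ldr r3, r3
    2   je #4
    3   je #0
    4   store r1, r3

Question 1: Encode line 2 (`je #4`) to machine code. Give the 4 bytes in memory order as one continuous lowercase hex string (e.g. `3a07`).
L2: je op=0x43:7|imm=4:25 ⇒ 0x86000004 ⇒ little 04 00 00 86

04000086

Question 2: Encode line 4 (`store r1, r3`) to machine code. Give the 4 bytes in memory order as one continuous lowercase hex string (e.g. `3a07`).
line 4 (store): pack op=0x6b:7|rd=3:2|rs=1:2|pad=0:21 = 0xd7a00000; little→ 00 00 a0 d7

0000a0d7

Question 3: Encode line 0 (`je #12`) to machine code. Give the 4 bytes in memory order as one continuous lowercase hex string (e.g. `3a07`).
0c000086

L0: je op=0x43:7|imm=12:25 ⇒ 0x8600000c ⇒ little 0c 00 00 86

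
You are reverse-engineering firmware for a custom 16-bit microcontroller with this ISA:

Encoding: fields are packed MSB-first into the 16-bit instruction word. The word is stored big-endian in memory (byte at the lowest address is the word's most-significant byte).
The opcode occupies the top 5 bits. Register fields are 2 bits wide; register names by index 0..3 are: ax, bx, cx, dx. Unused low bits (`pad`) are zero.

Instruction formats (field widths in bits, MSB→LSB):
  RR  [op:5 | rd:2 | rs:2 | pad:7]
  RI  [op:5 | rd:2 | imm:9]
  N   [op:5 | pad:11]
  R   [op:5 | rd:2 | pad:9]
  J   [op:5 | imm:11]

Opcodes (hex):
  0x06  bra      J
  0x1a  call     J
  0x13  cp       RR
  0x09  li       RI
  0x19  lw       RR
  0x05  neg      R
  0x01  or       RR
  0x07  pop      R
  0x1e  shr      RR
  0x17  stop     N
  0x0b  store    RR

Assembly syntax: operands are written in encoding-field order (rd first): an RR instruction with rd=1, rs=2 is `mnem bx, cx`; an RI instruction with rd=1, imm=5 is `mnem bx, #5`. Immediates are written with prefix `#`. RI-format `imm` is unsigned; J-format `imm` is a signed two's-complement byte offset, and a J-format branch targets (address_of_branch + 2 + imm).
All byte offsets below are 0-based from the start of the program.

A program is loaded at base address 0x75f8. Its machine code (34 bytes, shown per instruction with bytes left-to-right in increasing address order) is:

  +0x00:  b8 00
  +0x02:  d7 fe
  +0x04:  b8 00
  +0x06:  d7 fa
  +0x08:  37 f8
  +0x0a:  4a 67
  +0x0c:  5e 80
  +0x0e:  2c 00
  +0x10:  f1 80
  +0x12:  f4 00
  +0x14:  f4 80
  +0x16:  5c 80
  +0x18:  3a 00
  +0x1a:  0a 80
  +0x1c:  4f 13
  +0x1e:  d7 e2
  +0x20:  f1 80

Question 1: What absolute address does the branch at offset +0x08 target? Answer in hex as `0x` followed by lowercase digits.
0x75fa

+0x08: 37 f8 ⇒ word 0x37f8 (big)
  op=0x37f8>>11=0x6 ⇒ bra (J)
  imm@[10:0]=0x7f8 (s11→-8) ⇒ #-8
  target = base 0x75f8 + off 0x08 + 2 + imm -8 = 0x75fa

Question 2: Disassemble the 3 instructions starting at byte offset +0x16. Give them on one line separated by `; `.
+0x16: 5c 80 ⇒ word 0x5c80 (big)
  opcode bits[15:11]=0xb: store/RR
  [10:9] rd=2 = cx
  [8:7] rs=1 = bx
+0x18: 3a 00 ⇒ word 0x3a00 (big)
  opcode bits[15:11]=0x7: pop/R
  [10:9] rd=1 = bx
+0x1a: 0a 80 ⇒ word 0x0a80 (big)
  opcode bits[15:11]=0x1: or/RR
  [10:9] rd=1 = bx
  [8:7] rs=1 = bx

store cx, bx; pop bx; or bx, bx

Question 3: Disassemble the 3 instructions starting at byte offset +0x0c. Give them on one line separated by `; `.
store dx, bx; neg cx; shr ax, dx

@+0c  big-endian(5e 80) = 0x5e80
  opcode bits[15:11]=0xb: store/RR
  rd: (w>>9)&0x3=0x3 → dx
  rs: (w>>7)&0x3=0x1 → bx
@+0e  big-endian(2c 00) = 0x2c00
  opcode bits[15:11]=0x5: neg/R
  rd: (w>>9)&0x3=0x2 → cx
@+10  big-endian(f1 80) = 0xf180
  opcode bits[15:11]=0x1e: shr/RR
  rd: (w>>9)&0x3=0x0 → ax
  rs: (w>>7)&0x3=0x3 → dx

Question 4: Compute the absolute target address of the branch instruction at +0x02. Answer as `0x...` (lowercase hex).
+0x02: d7 fe ⇒ word 0xd7fe (big)
  top 5b → 0x1a → call [J]
  imm@[10:0]=0x7fe (s11→-2) ⇒ #-2
  target = base 0x75f8 + off 0x02 + 2 + imm -2 = 0x75fa

0x75fa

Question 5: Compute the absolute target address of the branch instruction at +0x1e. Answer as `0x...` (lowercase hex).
0x75fa

@+1e  big-endian(d7 e2) = 0xd7e2
  op=0xd7e2>>11=0x1a ⇒ call (J)
  imm: (w>>0)&0x7ff=0x7e2 (s11→-30) → #-30
  target = base 0x75f8 + off 0x1e + 2 + imm -30 = 0x75fa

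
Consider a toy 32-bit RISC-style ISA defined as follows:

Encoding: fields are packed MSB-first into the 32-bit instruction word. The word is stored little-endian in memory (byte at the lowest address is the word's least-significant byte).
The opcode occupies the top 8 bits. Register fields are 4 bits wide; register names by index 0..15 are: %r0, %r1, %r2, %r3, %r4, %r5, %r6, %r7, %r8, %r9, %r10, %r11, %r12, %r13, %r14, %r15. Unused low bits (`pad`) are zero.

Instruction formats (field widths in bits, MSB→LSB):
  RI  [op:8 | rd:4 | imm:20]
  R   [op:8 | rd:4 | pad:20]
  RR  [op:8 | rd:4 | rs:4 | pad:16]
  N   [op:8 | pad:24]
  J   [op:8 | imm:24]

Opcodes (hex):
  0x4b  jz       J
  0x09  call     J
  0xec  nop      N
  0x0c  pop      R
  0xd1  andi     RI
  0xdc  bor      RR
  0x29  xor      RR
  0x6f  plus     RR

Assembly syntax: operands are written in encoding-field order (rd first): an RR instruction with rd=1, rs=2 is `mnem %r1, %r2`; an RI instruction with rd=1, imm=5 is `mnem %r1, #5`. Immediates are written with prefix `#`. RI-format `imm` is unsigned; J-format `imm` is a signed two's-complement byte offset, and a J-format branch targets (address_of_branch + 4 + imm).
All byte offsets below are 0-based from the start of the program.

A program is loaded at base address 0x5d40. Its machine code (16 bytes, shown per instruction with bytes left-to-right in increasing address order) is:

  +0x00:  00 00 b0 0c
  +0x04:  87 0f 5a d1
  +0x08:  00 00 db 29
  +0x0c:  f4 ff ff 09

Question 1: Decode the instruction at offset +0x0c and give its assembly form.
off 0x0c: read f4 ff ff 09 as little → 0x09fffff4
  op=0x09fffff4>>24=0x9 ⇒ call (J)
  imm@[23:0]=0xfffff4 (s24→-12) ⇒ #-12

call #-12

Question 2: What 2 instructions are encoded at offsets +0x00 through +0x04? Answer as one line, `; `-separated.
@+00  little-endian(00 00 b0 0c) = 0x0cb00000
  top 8b → 0xc → pop [R]
  rd@[23:20]=0xb ⇒ %r11
@+04  little-endian(87 0f 5a d1) = 0xd15a0f87
  top 8b → 0xd1 → andi [RI]
  rd@[23:20]=0x5 ⇒ %r5
  imm@[19:0]=0xa0f87 ⇒ #659335

pop %r11; andi %r5, #659335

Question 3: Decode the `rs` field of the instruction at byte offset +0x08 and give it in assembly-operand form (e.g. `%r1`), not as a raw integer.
[08] 00 00 db 29 → 0x29db0000
  opcode bits[31:24]=0x29: xor/RR
  [23:20] rd=13 = %r13
  [19:16] rs=11 = %r11

%r11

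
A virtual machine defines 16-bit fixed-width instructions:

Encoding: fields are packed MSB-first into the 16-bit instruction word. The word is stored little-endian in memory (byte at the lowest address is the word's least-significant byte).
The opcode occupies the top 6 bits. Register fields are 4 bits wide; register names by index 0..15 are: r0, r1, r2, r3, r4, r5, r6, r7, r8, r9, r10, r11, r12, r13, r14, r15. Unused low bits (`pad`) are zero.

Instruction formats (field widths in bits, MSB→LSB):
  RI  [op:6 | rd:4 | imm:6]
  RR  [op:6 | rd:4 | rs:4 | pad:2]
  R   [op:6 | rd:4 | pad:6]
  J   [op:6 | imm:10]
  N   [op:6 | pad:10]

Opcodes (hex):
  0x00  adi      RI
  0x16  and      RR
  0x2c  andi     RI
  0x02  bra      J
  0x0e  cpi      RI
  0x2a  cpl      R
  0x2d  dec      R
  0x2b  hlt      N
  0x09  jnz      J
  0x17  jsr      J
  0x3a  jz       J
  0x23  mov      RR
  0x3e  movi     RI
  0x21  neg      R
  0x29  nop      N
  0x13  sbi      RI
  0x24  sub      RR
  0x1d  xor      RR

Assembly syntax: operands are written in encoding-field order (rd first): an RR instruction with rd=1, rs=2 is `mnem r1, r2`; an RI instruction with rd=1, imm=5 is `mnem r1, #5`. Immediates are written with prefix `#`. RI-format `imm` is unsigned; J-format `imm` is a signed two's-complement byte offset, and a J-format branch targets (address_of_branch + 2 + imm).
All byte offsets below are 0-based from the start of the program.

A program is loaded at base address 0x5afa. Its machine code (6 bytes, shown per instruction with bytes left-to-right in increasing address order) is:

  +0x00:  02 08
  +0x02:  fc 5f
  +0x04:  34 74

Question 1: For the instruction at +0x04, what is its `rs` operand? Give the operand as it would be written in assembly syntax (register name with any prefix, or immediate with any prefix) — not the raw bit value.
r13

off 0x04: read 34 74 as little → 0x7434
  top 6b → 0x1d → xor [RR]
  [9:6] rd=0 = r0
  [5:2] rs=13 = r13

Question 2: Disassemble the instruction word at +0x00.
+0x00: 02 08 ⇒ word 0x0802 (little)
  op=0x0802>>10=0x2 ⇒ bra (J)
  [9:0] imm=2 = #2

bra #2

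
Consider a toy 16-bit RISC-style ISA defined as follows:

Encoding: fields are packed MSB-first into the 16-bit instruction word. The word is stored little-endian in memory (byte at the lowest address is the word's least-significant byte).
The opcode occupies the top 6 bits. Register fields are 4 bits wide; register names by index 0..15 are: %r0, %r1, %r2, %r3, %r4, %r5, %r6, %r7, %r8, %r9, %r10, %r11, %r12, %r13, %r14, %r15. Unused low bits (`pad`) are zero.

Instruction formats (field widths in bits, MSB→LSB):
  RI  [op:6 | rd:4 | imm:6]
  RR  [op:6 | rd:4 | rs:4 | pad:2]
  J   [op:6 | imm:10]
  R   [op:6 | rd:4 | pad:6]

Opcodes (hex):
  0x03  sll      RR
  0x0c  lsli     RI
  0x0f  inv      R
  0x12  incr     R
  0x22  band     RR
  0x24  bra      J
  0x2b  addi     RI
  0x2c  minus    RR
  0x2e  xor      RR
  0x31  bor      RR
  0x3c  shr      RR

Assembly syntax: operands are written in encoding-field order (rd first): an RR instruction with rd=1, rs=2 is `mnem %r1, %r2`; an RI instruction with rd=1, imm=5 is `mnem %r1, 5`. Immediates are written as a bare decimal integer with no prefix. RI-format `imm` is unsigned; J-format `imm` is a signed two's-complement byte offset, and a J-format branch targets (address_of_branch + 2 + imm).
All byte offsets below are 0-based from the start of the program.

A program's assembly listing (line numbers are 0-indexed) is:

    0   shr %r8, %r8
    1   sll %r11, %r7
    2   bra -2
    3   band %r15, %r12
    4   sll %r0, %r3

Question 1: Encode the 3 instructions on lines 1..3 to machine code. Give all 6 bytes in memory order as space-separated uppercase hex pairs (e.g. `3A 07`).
1. sll fields op=0x3:6|rd=11:4|rs=7:4|pad=0:2 → word 0edch → dc 0e
2. bra fields op=0x24:6|imm=-2:10 → word 93feh → fe 93
3. band fields op=0x22:6|rd=15:4|rs=12:4|pad=0:2 → word 8bf0h → f0 8b

DC 0E FE 93 F0 8B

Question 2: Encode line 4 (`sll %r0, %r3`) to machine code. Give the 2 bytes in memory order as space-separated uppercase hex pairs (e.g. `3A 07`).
4. sll fields op=0x3:6|rd=0:4|rs=3:4|pad=0:2 → word 0c0ch → 0c 0c

0C 0C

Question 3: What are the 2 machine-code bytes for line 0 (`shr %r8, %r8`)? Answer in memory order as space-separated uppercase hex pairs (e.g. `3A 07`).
20 F2

L0: shr op=0x3c:6|rd=8:4|rs=8:4|pad=0:2 ⇒ 0xf220 ⇒ little 20 f2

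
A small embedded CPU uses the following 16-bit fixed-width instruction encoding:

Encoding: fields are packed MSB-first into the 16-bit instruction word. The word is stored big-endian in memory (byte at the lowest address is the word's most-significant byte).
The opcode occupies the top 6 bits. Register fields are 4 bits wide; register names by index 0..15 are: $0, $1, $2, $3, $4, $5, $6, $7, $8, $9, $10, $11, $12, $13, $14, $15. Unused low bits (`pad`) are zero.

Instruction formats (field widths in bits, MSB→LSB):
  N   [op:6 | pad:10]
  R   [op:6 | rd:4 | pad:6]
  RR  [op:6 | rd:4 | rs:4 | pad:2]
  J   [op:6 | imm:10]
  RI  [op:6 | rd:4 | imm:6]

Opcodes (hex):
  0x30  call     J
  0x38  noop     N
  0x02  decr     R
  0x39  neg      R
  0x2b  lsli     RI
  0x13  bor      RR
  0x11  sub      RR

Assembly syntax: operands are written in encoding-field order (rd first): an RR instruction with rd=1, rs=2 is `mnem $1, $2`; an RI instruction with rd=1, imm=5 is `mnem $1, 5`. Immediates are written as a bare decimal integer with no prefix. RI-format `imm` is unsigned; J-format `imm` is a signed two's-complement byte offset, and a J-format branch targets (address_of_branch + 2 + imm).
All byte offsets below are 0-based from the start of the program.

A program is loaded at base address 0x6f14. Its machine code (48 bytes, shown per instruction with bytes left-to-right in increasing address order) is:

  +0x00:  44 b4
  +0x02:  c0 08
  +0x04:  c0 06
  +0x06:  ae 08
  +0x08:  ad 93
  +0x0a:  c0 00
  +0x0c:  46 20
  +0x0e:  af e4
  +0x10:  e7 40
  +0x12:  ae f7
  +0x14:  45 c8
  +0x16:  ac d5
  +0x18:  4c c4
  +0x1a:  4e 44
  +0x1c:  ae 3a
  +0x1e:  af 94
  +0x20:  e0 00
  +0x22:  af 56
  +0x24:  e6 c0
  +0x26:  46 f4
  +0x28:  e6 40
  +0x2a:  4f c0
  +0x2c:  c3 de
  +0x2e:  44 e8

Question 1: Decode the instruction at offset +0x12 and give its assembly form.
+0x12: ae f7 ⇒ word 0xaef7 (big)
  opcode bits[15:10]=0x2b: lsli/RI
  [9:6] rd=11 = $11
  [5:0] imm=55 = 55

lsli $11, 55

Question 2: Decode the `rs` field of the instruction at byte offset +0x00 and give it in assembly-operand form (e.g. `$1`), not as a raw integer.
[00] 44 b4 → 0x44b4
  op=0x44b4>>10=0x11 ⇒ sub (RR)
  rd: (w>>6)&0xf=0x2 → $2
  rs: (w>>2)&0xf=0xd → $13

$13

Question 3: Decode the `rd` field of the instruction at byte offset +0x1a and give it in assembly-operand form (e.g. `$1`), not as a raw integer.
$9

off 0x1a: read 4e 44 as big → 0x4e44
  opcode bits[15:10]=0x13: bor/RR
  rd@[9:6]=0x9 ⇒ $9
  rs@[5:2]=0x1 ⇒ $1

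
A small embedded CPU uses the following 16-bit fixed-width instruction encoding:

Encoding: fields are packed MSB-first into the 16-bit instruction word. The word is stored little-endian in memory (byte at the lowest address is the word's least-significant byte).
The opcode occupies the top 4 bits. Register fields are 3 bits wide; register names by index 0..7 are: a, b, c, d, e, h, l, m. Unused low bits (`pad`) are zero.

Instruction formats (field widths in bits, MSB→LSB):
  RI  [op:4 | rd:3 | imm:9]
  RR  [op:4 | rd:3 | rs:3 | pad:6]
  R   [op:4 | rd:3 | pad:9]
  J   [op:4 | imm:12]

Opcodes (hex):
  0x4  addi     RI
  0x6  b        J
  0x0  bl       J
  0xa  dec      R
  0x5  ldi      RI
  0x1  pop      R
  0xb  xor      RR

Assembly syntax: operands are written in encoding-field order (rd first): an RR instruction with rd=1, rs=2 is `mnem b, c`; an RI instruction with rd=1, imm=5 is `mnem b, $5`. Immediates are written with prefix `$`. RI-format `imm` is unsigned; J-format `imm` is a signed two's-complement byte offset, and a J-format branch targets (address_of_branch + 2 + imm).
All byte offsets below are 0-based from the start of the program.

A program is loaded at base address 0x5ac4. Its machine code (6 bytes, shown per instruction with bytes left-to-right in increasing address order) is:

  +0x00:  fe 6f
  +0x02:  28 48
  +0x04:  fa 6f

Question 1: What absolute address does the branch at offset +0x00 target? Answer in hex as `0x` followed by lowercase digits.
off 0x00: read fe 6f as little → 0x6ffe
  top 4b → 0x6 → b [J]
  imm@[11:0]=0xffe (s12→-2) ⇒ $-2
  target = base 0x5ac4 + off 0x00 + 2 + imm -2 = 0x5ac4

0x5ac4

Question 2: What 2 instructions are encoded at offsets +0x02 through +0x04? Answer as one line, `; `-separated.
[02] 28 48 → 0x4828
  op=0x4828>>12=0x4 ⇒ addi (RI)
  [11:9] rd=4 = e
  [8:0] imm=40 = $40
[04] fa 6f → 0x6ffa
  op=0x6ffa>>12=0x6 ⇒ b (J)
  [11:0] imm=4090 (s12→-6) = $-6

addi e, $40; b $-6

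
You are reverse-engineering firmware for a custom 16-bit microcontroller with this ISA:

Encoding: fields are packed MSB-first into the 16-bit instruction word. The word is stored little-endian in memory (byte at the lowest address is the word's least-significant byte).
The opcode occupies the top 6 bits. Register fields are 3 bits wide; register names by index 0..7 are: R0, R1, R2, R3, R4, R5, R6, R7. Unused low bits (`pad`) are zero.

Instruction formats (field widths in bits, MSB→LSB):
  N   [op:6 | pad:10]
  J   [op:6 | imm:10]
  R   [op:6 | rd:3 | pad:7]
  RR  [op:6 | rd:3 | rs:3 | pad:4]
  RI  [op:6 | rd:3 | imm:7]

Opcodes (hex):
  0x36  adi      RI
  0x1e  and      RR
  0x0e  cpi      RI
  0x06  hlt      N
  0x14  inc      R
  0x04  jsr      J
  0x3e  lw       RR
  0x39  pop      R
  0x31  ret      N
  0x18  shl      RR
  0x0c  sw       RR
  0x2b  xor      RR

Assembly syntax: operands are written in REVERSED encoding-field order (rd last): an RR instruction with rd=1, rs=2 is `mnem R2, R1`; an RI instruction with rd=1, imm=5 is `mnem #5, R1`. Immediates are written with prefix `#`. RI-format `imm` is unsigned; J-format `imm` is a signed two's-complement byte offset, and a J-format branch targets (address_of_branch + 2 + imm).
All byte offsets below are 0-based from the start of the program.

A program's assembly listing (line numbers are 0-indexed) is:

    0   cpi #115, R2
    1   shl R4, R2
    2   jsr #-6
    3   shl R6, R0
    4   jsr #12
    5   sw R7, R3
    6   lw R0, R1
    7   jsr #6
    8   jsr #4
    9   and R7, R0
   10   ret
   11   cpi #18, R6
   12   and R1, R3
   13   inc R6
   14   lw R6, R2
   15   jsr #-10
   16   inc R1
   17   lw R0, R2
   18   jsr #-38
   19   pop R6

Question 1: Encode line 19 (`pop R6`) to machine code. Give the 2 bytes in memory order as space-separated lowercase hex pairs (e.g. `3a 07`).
00 e7

19. pop fields op=0x39:6|rd=6:3|pad=0:7 → word e700h → 00 e7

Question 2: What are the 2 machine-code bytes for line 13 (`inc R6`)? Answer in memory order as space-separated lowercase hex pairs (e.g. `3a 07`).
13. inc fields op=0x14:6|rd=6:3|pad=0:7 → word 5300h → 00 53

00 53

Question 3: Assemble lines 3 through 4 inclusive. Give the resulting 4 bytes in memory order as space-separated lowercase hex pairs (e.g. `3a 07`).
3. shl fields op=0x18:6|rd=0:3|rs=6:3|pad=0:4 → word 6060h → 60 60
4. jsr fields op=0x4:6|imm=12:10 → word 100ch → 0c 10

60 60 0c 10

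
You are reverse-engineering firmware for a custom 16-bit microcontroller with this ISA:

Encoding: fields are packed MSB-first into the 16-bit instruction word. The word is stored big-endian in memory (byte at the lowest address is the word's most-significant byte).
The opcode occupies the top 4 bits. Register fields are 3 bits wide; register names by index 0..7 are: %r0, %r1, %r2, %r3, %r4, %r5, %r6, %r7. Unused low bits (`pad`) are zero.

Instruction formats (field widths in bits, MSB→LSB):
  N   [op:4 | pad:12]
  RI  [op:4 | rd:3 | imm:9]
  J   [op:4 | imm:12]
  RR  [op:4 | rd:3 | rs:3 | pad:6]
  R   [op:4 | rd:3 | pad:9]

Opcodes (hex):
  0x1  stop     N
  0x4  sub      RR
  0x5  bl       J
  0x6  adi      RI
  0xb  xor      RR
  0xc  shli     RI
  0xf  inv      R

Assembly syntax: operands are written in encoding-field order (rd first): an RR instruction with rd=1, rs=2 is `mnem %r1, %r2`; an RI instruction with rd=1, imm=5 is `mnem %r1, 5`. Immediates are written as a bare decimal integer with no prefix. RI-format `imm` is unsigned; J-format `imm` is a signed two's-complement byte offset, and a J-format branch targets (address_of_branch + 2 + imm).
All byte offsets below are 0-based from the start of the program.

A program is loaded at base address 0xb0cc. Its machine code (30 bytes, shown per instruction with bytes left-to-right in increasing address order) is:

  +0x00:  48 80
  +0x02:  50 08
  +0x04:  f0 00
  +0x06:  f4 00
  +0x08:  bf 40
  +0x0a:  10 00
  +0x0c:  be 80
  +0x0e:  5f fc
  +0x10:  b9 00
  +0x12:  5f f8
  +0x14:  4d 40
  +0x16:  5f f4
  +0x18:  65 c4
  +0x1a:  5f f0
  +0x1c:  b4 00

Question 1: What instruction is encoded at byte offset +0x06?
[06] f4 00 → 0xf400
  op=0xf400>>12=0xf ⇒ inv (R)
  rd: (w>>9)&0x7=0x2 → %r2

inv %r2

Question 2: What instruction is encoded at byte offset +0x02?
bl 8

@+02  big-endian(50 08) = 0x5008
  top 4b → 0x5 → bl [J]
  [11:0] imm=8 = 8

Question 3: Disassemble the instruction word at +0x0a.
[0a] 10 00 → 0x1000
  opcode bits[15:12]=0x1: stop/N

stop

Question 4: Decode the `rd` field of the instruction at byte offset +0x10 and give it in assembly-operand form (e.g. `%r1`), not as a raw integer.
%r4

+0x10: b9 00 ⇒ word 0xb900 (big)
  opcode bits[15:12]=0xb: xor/RR
  rd@[11:9]=0x4 ⇒ %r4
  rs@[8:6]=0x4 ⇒ %r4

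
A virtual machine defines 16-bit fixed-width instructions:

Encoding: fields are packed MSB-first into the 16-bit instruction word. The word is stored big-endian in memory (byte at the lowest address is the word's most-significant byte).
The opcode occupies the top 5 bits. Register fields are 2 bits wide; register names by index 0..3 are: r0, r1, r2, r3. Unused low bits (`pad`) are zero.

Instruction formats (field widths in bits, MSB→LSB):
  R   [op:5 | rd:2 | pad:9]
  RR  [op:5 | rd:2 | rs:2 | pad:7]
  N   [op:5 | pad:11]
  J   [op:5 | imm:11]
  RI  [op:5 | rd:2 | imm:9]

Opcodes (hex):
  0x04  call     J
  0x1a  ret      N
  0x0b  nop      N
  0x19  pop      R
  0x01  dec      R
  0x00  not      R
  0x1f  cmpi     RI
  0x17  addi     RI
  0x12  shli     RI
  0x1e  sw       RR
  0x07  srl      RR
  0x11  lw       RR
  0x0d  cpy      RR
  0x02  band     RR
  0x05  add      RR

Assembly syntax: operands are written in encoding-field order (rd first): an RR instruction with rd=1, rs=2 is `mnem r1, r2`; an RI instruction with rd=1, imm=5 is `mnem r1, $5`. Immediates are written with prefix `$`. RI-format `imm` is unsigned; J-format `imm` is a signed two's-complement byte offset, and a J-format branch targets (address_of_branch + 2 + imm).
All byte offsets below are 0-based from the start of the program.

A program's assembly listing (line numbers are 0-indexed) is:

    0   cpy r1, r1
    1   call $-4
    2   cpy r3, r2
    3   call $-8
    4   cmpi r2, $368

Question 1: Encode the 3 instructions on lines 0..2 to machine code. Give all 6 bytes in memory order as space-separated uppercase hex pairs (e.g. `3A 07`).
0. cpy fields op=0xd:5|rd=1:2|rs=1:2|pad=0:7 → word 6a80h → 6a 80
1. call fields op=0x4:5|imm=-4:11 → word 27fch → 27 fc
2. cpy fields op=0xd:5|rd=3:2|rs=2:2|pad=0:7 → word 6f00h → 6f 00

6A 80 27 FC 6F 00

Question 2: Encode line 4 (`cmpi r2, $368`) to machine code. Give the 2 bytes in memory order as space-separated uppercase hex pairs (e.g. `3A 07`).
L4: cmpi op=0x1f:5|rd=2:2|imm=368:9 ⇒ 0xfd70 ⇒ big fd 70

FD 70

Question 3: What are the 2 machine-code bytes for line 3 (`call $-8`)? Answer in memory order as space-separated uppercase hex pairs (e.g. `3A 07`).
L3: call op=0x4:5|imm=-8:11 ⇒ 0x27f8 ⇒ big 27 f8

27 F8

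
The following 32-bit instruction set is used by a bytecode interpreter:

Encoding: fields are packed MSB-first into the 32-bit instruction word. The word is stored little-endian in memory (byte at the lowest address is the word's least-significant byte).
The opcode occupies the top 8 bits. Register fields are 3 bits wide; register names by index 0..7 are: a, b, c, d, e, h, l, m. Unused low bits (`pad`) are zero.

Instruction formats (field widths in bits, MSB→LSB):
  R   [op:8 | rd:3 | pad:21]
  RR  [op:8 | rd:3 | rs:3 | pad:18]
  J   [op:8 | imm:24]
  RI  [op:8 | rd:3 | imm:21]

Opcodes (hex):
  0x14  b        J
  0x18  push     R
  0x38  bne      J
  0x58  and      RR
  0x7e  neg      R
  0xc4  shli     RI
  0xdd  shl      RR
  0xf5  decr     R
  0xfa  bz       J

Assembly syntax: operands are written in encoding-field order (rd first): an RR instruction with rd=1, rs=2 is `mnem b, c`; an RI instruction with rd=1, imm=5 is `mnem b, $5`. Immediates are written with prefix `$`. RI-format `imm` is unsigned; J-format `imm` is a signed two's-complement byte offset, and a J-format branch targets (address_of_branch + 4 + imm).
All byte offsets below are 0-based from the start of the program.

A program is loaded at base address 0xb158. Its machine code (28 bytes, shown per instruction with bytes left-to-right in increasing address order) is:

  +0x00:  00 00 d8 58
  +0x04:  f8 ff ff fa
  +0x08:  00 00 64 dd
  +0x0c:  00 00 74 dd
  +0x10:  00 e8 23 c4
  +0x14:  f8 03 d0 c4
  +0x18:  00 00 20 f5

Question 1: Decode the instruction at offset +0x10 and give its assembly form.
[10] 00 e8 23 c4 → 0xc423e800
  opcode bits[31:24]=0xc4: shli/RI
  rd@[23:21]=0x1 ⇒ b
  imm@[20:0]=0x3e800 ⇒ $256000

shli b, $256000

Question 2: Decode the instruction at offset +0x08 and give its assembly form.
[08] 00 00 64 dd → 0xdd640000
  opcode bits[31:24]=0xdd: shl/RR
  [23:21] rd=3 = d
  [20:18] rs=1 = b

shl d, b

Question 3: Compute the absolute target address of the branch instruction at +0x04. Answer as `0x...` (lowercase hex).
[04] f8 ff ff fa → 0xfafffff8
  opcode bits[31:24]=0xfa: bz/J
  imm@[23:0]=0xfffff8 (s24→-8) ⇒ $-8
  target = base 0xb158 + off 0x04 + 4 + imm -8 = 0xb158

0xb158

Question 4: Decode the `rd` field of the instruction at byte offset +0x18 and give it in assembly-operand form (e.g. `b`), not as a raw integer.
off 0x18: read 00 00 20 f5 as little → 0xf5200000
  op=0xf5200000>>24=0xf5 ⇒ decr (R)
  [23:21] rd=1 = b

b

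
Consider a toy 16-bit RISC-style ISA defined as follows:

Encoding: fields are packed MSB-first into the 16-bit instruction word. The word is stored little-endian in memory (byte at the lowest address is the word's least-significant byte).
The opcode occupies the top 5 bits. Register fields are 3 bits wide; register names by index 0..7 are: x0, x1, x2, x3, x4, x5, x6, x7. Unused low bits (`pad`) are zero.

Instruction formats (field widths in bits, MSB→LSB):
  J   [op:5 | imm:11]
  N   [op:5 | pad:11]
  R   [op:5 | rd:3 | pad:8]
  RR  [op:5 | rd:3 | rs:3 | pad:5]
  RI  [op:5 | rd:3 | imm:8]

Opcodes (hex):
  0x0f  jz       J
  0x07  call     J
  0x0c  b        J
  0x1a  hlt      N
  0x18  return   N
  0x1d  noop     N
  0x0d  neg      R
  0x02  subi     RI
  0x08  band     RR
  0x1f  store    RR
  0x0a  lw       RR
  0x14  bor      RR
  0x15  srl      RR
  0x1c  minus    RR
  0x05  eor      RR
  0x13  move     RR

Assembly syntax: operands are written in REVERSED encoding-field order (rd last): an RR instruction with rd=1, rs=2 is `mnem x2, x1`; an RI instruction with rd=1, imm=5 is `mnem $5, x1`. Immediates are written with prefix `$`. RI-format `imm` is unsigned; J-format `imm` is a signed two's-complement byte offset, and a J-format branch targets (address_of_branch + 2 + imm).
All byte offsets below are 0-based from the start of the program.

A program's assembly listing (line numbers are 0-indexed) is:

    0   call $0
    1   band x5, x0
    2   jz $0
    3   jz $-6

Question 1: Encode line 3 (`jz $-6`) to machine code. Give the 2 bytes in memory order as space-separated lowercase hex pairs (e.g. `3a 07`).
fa 7f

L3: jz op=0xf:5|imm=-6:11 ⇒ 0x7ffa ⇒ little fa 7f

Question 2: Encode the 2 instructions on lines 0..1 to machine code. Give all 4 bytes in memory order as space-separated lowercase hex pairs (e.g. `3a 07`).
line 0 (call): pack op=0x7:5|imm=0:11 = 0x3800; little→ 00 38
line 1 (band): pack op=0x8:5|rd=0:3|rs=5:3|pad=0:5 = 0x40a0; little→ a0 40

00 38 a0 40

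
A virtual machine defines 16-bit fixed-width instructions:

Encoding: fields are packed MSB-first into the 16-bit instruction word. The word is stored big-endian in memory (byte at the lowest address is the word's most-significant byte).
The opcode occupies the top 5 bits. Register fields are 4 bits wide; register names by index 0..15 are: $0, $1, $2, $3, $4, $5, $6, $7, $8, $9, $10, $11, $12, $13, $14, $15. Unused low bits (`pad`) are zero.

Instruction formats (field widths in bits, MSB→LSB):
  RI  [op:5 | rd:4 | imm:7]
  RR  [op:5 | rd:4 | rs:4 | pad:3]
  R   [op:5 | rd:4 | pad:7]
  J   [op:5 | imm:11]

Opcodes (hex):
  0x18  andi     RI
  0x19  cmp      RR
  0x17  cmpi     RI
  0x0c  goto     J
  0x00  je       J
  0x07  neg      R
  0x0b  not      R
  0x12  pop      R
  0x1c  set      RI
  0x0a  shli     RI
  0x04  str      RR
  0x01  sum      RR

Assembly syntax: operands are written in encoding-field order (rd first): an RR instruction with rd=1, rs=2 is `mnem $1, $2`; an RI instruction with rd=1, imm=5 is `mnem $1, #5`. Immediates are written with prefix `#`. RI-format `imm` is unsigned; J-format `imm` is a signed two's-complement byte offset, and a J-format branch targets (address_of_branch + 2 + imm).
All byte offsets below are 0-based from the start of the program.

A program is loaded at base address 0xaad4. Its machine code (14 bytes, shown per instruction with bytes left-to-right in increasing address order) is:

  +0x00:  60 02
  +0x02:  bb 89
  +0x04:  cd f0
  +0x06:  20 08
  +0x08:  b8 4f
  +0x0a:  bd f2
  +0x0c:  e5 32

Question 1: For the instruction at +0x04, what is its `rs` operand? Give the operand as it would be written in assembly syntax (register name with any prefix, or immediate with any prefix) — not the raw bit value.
$14

off 0x04: read cd f0 as big → 0xcdf0
  top 5b → 0x19 → cmp [RR]
  rd@[10:7]=0xb ⇒ $11
  rs@[6:3]=0xe ⇒ $14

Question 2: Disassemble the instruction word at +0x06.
off 0x06: read 20 08 as big → 0x2008
  top 5b → 0x4 → str [RR]
  [10:7] rd=0 = $0
  [6:3] rs=1 = $1

str $0, $1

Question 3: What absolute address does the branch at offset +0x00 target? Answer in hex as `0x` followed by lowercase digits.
0xaad8

[00] 60 02 → 0x6002
  op=0x6002>>11=0xc ⇒ goto (J)
  imm@[10:0]=0x2 ⇒ #2
  target = base 0xaad4 + off 0x00 + 2 + imm 2 = 0xaad8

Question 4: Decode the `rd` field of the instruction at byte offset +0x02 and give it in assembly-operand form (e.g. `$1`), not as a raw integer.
off 0x02: read bb 89 as big → 0xbb89
  opcode bits[15:11]=0x17: cmpi/RI
  rd@[10:7]=0x7 ⇒ $7
  imm@[6:0]=0x9 ⇒ #9

$7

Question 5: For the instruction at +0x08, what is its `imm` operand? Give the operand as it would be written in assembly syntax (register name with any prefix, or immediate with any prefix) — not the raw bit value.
[08] b8 4f → 0xb84f
  op=0xb84f>>11=0x17 ⇒ cmpi (RI)
  [10:7] rd=0 = $0
  [6:0] imm=79 = #79

#79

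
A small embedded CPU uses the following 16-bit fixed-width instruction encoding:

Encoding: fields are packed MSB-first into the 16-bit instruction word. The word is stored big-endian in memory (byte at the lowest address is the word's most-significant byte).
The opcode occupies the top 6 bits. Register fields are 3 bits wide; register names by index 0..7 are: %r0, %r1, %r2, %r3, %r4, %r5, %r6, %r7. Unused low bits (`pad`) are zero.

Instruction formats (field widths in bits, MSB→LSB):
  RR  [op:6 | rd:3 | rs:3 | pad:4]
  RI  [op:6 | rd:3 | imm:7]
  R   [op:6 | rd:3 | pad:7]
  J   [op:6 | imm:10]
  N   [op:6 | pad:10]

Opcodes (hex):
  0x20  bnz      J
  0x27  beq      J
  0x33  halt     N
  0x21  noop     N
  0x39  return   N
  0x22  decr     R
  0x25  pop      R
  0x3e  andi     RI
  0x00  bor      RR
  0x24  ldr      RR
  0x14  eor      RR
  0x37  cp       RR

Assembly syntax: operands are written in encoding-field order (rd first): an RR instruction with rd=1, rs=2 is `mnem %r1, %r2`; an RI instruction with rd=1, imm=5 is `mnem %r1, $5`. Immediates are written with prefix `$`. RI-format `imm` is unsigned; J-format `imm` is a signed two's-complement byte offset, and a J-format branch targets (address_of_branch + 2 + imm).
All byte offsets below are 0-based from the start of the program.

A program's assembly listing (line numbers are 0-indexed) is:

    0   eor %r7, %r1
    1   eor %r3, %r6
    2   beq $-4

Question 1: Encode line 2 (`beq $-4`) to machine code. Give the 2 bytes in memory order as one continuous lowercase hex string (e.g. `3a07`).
9ffc

L2: beq op=0x27:6|imm=-4:10 ⇒ 0x9ffc ⇒ big 9f fc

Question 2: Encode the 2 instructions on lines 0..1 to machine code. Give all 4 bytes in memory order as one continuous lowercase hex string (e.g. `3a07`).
0. eor fields op=0x14:6|rd=7:3|rs=1:3|pad=0:4 → word 5390h → 53 90
1. eor fields op=0x14:6|rd=3:3|rs=6:3|pad=0:4 → word 51e0h → 51 e0

539051e0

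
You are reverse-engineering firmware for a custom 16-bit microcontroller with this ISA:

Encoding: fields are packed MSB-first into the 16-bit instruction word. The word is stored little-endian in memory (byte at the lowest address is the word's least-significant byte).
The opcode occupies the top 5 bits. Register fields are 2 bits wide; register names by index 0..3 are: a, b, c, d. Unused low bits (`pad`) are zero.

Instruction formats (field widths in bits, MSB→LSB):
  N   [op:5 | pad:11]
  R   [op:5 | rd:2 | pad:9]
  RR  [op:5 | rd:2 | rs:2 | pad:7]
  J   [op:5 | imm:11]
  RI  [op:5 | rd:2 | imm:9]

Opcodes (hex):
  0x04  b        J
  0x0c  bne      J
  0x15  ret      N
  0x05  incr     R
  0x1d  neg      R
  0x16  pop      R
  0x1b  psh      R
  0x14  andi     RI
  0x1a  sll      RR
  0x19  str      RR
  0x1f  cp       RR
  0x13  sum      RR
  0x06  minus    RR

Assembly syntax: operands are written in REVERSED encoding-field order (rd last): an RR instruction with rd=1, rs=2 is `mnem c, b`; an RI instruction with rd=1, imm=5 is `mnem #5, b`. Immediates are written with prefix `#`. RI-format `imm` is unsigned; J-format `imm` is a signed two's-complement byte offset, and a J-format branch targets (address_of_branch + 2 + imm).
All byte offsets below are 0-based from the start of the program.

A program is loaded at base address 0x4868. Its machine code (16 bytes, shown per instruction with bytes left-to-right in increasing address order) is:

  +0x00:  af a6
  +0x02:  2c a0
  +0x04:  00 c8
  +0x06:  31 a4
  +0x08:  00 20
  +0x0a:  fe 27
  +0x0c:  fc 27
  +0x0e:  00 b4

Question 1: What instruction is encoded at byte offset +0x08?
@+08  little-endian(00 20) = 0x2000
  op=0x2000>>11=0x4 ⇒ b (J)
  [10:0] imm=0 = #0

b #0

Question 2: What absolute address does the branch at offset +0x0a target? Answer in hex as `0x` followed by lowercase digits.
off 0x0a: read fe 27 as little → 0x27fe
  opcode bits[15:11]=0x4: b/J
  imm: (w>>0)&0x7ff=0x7fe (s11→-2) → #-2
  target = base 0x4868 + off 0x0a + 2 + imm -2 = 0x4872

0x4872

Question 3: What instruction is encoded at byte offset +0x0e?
[0e] 00 b4 → 0xb400
  opcode bits[15:11]=0x16: pop/R
  [10:9] rd=2 = c

pop c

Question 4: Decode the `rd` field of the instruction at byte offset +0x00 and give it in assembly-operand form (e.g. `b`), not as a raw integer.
@+00  little-endian(af a6) = 0xa6af
  opcode bits[15:11]=0x14: andi/RI
  rd: (w>>9)&0x3=0x3 → d
  imm: (w>>0)&0x1ff=0xaf → #175

d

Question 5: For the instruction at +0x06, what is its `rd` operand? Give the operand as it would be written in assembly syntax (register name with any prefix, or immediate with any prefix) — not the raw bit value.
c

+0x06: 31 a4 ⇒ word 0xa431 (little)
  op=0xa431>>11=0x14 ⇒ andi (RI)
  rd@[10:9]=0x2 ⇒ c
  imm@[8:0]=0x31 ⇒ #49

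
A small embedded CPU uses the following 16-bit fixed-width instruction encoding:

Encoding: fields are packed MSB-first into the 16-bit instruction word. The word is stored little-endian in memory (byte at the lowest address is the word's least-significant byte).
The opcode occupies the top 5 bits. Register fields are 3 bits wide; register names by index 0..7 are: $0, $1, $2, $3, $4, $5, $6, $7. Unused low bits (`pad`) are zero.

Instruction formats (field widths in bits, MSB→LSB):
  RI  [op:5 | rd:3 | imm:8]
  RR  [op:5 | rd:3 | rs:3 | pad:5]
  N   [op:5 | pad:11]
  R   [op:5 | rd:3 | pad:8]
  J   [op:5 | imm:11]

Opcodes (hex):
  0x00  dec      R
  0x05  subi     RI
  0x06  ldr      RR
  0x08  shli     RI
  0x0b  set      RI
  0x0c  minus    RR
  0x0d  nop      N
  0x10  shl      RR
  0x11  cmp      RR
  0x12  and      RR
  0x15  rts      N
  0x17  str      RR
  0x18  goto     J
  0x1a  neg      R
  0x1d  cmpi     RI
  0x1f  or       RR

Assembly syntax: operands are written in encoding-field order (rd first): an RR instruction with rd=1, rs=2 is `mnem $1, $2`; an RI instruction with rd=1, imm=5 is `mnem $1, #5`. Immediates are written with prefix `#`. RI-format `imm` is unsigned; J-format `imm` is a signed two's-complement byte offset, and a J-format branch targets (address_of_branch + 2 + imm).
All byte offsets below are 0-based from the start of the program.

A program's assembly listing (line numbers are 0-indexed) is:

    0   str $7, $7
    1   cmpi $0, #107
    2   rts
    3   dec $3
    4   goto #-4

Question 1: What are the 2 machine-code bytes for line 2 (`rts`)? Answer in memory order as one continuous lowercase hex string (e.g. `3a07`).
line 2 (rts): pack op=0x15:5|pad=0:11 = 0xa800; little→ 00 a8

00a8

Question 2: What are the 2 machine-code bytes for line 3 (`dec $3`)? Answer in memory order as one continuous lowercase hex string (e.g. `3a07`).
line 3 (dec): pack op=0x0:5|rd=3:3|pad=0:8 = 0x0300; little→ 00 03

0003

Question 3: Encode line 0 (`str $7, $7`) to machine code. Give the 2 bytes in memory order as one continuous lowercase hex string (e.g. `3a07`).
L0: str op=0x17:5|rd=7:3|rs=7:3|pad=0:5 ⇒ 0xbfe0 ⇒ little e0 bf

e0bf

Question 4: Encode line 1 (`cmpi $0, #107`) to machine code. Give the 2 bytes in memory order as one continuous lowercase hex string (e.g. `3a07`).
1. cmpi fields op=0x1d:5|rd=0:3|imm=107:8 → word e86bh → 6b e8

6be8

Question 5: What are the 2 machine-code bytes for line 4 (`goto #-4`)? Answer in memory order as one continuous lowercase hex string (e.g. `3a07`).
4. goto fields op=0x18:5|imm=-4:11 → word c7fch → fc c7

fcc7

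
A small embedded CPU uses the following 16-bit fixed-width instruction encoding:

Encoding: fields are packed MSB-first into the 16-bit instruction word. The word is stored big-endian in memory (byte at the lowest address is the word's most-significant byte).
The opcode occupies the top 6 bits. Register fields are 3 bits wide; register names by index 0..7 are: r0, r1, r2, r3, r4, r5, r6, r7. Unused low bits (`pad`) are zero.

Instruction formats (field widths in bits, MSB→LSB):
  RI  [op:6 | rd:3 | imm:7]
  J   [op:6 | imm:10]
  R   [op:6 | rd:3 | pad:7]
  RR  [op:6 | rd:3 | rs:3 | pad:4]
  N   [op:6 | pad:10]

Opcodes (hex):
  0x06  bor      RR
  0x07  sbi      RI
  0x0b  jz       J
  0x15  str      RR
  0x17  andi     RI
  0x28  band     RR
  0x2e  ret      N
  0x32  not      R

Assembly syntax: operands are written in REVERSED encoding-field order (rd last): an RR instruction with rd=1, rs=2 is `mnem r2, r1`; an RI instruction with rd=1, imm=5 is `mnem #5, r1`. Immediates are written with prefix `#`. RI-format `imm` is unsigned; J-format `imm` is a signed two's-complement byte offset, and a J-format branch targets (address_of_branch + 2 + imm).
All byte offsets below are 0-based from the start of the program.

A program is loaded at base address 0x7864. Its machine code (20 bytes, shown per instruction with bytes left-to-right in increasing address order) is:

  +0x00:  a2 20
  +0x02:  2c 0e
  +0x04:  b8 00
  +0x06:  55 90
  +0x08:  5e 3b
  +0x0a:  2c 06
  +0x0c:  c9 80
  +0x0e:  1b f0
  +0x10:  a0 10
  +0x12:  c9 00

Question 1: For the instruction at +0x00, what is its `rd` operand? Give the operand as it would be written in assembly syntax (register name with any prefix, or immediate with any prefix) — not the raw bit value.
[00] a2 20 → 0xa220
  top 6b → 0x28 → band [RR]
  [9:7] rd=4 = r4
  [6:4] rs=2 = r2

r4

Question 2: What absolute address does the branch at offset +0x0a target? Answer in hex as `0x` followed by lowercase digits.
0x7876

[0a] 2c 06 → 0x2c06
  opcode bits[15:10]=0xb: jz/J
  [9:0] imm=6 = #6
  target = base 0x7864 + off 0x0a + 2 + imm 6 = 0x7876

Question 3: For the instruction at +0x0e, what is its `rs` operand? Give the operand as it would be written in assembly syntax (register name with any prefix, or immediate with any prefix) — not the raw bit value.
r7

+0x0e: 1b f0 ⇒ word 0x1bf0 (big)
  op=0x1bf0>>10=0x6 ⇒ bor (RR)
  rd@[9:7]=0x7 ⇒ r7
  rs@[6:4]=0x7 ⇒ r7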